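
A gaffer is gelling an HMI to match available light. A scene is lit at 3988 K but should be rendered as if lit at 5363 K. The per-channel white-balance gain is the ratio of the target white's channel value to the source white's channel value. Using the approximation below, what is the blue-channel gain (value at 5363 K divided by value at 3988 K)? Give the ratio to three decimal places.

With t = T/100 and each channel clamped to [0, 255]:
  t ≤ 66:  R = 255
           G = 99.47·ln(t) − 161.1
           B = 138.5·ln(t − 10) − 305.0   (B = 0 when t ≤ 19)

At 3988 K (t = 39.88):
  B = 138.5·ln(39.88 − 10) − 305.0 = 138.5·ln 29.88 − 305.0 = 138.5·3.3972 − 305.0 = 165.511.
At 5363 K (t = 53.63):
  B = 138.5·ln(53.63 − 10) − 305.0 = 138.5·ln 43.63 − 305.0 = 138.5·3.7757 − 305.0 = 217.941.
Gain = 217.941 / 165.511 = 1.3168 → 1.317.

1.317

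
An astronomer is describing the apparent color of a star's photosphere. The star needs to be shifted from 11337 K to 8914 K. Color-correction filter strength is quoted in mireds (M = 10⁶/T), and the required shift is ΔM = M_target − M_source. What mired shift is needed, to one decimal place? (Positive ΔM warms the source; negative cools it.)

+24.0 mireds

M_source = 10⁶/11337 = 88.207; M_target = 10⁶/8914 = 112.183.
ΔM = 112.183 − 88.207 = 23.976 → +24.0 mireds, a warming shift.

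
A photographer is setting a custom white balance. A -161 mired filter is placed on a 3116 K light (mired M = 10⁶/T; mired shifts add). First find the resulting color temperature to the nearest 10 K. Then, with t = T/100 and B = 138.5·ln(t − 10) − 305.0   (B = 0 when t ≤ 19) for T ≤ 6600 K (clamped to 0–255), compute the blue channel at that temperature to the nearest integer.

244

M_in = 10⁶/3116 = 320.92; M_out = 320.92 + (-161) = 159.92.
T_out = 10⁶/159.92 = 6253.0 K → 6250 K; t = 62.5.
B = 138.5·ln(62.5 − 10) − 305.0 = 138.5·ln 52.5 − 305.0 = 138.5·3.9608 − 305.0 = 243.573.
Rounded: 244.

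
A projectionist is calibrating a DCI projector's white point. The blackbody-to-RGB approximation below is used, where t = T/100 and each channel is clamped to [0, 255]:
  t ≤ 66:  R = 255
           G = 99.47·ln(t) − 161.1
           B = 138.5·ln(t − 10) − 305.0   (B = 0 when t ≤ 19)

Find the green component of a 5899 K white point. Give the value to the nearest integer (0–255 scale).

t = 5899/100 = 58.99; the t ≤ 66 branch applies.
G = 99.47·ln 58.99 − 161.1 = 99.47·4.0774 − 161.1 = 244.476.
Rounded: 244.

244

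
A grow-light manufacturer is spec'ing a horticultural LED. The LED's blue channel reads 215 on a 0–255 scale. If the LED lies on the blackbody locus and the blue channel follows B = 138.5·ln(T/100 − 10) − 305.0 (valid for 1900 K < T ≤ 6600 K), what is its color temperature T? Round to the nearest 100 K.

ln(t − 10) = (215 + 305.0) / 138.5 = 3.7545.
t − 10 = e^3.7545 = 42.713, so t = 52.713.
T = 100·t = 5271 K → 5300 K to the nearest 100 K.

5300 K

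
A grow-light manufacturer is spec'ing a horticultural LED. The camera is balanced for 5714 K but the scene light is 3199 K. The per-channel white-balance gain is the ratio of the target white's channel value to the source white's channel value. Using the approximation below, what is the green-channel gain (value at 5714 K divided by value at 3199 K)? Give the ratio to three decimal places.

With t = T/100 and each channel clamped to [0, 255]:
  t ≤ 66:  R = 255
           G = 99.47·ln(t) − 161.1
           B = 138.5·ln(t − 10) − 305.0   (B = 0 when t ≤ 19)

At 3199 K (t = 31.99):
  G = 99.47·ln 31.99 − 161.1 = 99.47·3.4654 − 161.1 = 183.606.
At 5714 K (t = 57.14):
  G = 99.47·ln 57.14 − 161.1 = 99.47·4.0455 − 161.1 = 241.306.
Gain = 241.306 / 183.606 = 1.3143 → 1.314.

1.314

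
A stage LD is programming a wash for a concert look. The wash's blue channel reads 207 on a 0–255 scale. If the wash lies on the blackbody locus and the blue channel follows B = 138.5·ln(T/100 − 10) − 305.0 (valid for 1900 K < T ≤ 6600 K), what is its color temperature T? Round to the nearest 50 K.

ln(t − 10) = (207 + 305.0) / 138.5 = 3.6968.
t − 10 = e^3.6968 = 40.316, so t = 50.316.
T = 100·t = 5032 K → 5050 K to the nearest 50 K.

5050 K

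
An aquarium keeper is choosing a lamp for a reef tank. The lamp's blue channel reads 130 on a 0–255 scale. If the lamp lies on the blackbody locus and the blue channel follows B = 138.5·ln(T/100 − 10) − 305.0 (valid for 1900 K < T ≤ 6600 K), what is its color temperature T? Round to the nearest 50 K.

3300 K

ln(t − 10) = (130 + 305.0) / 138.5 = 3.1408.
t − 10 = e^3.1408 = 23.122, so t = 33.122.
T = 100·t = 3312 K → 3300 K to the nearest 50 K.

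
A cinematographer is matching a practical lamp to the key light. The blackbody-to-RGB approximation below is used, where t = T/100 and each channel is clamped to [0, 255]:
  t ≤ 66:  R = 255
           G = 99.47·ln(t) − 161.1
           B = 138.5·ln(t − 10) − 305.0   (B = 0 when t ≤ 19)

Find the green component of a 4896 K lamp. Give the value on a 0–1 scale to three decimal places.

t = 4896/100 = 48.96; the t ≤ 66 branch applies.
G = 99.47·ln 48.96 − 161.1 = 99.47·3.8910 − 161.1 = 225.938.
On a 0–1 scale: 225.938/255 = 0.8860 → 0.886.

0.886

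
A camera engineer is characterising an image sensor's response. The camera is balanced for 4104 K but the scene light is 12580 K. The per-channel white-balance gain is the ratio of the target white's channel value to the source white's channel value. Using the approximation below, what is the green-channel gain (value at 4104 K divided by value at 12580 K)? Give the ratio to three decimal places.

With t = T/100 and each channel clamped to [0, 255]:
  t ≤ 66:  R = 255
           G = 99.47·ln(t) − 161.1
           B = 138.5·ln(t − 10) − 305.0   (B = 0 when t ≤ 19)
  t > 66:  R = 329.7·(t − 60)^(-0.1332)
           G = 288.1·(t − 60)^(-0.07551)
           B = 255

At 12580 K (t = 125.8):
  G = 288.1·(125.8 − 60)^(-0.07551) = 288.1·65.8^(-0.07551) = 288.1·0.72896 = 210.014.
At 4104 K (t = 41.04):
  G = 99.47·ln 41.04 − 161.1 = 99.47·3.7145 − 161.1 = 208.386.
Gain = 208.386 / 210.014 = 0.9922 → 0.992.

0.992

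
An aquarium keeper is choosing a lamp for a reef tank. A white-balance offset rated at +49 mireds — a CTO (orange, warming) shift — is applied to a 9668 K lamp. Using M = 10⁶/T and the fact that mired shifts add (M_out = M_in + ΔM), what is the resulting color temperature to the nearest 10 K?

6560 K

M_in = 10⁶/9668 = 103.43 mireds.
M_out = 103.43 + (+49) = 152.43 mireds.
T_out = 10⁶/152.43 = 6560.2 K → 6560 K.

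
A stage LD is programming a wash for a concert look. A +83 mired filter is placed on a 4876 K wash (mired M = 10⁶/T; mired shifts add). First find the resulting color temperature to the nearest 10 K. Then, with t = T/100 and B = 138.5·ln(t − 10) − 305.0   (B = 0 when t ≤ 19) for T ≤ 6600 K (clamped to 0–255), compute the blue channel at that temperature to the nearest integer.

139

M_in = 10⁶/4876 = 205.09; M_out = 205.09 + (+83) = 288.09.
T_out = 10⁶/288.09 = 3471.2 K → 3470 K; t = 34.7.
B = 138.5·ln(34.7 − 10) − 305.0 = 138.5·ln 24.7 − 305.0 = 138.5·3.2068 − 305.0 = 139.142.
Rounded: 139.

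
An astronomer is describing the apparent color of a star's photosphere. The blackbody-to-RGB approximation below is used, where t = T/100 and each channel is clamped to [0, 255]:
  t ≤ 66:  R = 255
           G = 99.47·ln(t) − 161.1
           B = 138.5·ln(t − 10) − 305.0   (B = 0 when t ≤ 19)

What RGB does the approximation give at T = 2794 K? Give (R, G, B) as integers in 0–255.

t = 2794/100 = 27.94; the t ≤ 66 branch applies.
R = 255 by definition for t ≤ 66.
G = 99.47·ln 27.94 − 161.1 = 99.47·3.3301 − 161.1 = 170.141.
B = 138.5·ln(27.94 − 10) − 305.0 = 138.5·ln 17.94 − 305.0 = 138.5·2.8870 − 305.0 = 94.854.
Rounded: (255, 170, 95).

(255, 170, 95)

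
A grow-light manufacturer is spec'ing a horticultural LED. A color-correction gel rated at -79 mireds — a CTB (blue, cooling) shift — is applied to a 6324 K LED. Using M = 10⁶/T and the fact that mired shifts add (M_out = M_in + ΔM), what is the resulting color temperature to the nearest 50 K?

M_in = 10⁶/6324 = 158.13 mireds.
M_out = 158.13 + (-79) = 79.13 mireds.
T_out = 10⁶/79.13 = 12637.8 K → 12650 K.

12650 K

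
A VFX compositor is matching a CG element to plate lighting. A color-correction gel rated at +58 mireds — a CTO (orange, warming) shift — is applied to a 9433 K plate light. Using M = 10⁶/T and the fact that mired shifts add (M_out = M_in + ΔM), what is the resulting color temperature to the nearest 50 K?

6100 K

M_in = 10⁶/9433 = 106.01 mireds.
M_out = 106.01 + (+58) = 164.01 mireds.
T_out = 10⁶/164.01 = 6097.2 K → 6100 K.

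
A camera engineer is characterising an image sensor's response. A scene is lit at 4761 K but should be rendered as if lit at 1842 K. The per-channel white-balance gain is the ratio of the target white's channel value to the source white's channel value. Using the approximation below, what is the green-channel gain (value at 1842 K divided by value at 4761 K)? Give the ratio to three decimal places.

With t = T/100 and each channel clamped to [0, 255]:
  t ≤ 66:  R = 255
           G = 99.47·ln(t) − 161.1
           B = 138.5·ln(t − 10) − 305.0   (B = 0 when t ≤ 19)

At 4761 K (t = 47.61):
  G = 99.47·ln 47.61 − 161.1 = 99.47·3.8630 − 161.1 = 223.157.
At 1842 K (t = 18.42):
  G = 99.47·ln 18.42 − 161.1 = 99.47·2.9134 − 161.1 = 128.700.
Gain = 128.700 / 223.157 = 0.5767 → 0.577.

0.577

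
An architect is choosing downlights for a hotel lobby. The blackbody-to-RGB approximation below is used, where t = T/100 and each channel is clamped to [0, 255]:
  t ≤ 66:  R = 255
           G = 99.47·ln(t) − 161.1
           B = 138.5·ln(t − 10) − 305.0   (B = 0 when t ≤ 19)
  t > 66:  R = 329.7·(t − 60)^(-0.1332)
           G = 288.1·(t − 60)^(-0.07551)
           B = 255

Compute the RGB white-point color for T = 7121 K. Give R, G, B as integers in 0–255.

t = 7121/100 = 71.21; the t > 66 branch applies.
R = 329.7·(71.21 − 60)^(-0.1332) = 329.7·11.21^(-0.1332) = 329.7·0.72476 = 238.952.
G = 288.1·(71.21 − 60)^(-0.07551) = 288.1·11.21^(-0.07551) = 288.1·0.83319 = 240.042.
B = 255 by definition for t > 66.
Rounded: (239, 240, 255).

R=239, G=240, B=255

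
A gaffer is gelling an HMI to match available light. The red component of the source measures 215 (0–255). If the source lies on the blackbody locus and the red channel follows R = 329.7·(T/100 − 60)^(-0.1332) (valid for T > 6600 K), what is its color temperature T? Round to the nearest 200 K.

8400 K

(t − 60)^(-0.1332) = 215/329.7 = 0.65211.
t − 60 = 0.65211^(1/-0.1332) = 0.65211^(-7.508) = 24.774, so t = 84.774.
T = 100·t = 8477 K → 8400 K to the nearest 200 K.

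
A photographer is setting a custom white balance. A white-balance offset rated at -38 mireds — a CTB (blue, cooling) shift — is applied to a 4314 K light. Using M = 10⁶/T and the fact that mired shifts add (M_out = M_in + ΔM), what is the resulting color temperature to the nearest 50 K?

M_in = 10⁶/4314 = 231.80 mireds.
M_out = 231.80 + (-38) = 193.80 mireds.
T_out = 10⁶/193.80 = 5159.9 K → 5150 K.

5150 K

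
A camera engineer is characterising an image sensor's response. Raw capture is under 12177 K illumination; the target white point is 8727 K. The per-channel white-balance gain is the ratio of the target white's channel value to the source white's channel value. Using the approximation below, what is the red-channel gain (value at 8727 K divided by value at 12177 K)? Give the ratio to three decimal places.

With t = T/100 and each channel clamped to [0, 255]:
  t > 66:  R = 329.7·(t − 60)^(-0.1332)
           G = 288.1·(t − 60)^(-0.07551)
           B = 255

1.115

At 12177 K (t = 121.77):
  R = 329.7·(121.77 − 60)^(-0.1332) = 329.7·61.77^(-0.1332) = 329.7·0.57739 = 190.365.
At 8727 K (t = 87.27):
  R = 329.7·(87.27 − 60)^(-0.1332) = 329.7·27.27^(-0.1332) = 329.7·0.64382 = 212.269.
Gain = 212.269 / 190.365 = 1.1151 → 1.115.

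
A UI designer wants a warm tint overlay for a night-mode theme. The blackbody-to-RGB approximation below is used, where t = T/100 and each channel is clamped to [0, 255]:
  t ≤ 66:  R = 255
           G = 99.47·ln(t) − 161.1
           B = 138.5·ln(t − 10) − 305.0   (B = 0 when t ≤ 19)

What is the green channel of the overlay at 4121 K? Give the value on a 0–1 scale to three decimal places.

t = 4121/100 = 41.21; the t ≤ 66 branch applies.
G = 99.47·ln 41.21 − 161.1 = 99.47·3.7187 − 161.1 = 208.797.
On a 0–1 scale: 208.797/255 = 0.8188 → 0.819.

0.819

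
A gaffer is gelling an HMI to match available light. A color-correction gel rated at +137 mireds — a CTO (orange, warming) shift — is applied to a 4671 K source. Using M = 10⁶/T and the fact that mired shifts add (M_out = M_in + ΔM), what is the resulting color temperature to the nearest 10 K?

M_in = 10⁶/4671 = 214.09 mireds.
M_out = 214.09 + (+137) = 351.09 mireds.
T_out = 10⁶/351.09 = 2848.3 K → 2850 K.

2850 K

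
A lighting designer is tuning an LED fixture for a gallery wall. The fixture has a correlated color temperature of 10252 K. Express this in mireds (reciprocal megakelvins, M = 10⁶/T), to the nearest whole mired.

98 mireds

M = 10⁶ / 10252 = 97.542 → 98 mireds.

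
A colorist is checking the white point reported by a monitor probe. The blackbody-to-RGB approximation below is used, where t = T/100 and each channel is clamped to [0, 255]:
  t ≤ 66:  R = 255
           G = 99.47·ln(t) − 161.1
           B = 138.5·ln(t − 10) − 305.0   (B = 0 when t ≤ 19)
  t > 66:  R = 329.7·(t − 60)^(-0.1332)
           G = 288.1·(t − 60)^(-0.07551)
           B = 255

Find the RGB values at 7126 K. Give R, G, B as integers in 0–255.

R=239, G=240, B=255

t = 7126/100 = 71.26; the t > 66 branch applies.
R = 329.7·(71.26 − 60)^(-0.1332) = 329.7·11.26^(-0.1332) = 329.7·0.72433 = 238.811.
G = 288.1·(71.26 − 60)^(-0.07551) = 288.1·11.26^(-0.07551) = 288.1·0.83291 = 239.962.
B = 255 by definition for t > 66.
Rounded: (239, 240, 255).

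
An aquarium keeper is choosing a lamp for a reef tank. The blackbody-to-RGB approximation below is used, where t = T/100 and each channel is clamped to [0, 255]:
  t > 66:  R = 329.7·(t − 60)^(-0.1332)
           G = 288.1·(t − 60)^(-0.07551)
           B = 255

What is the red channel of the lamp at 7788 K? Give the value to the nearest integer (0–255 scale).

225

t = 7788/100 = 77.88; the t > 66 branch applies.
R = 329.7·(77.88 − 60)^(-0.1332) = 329.7·17.88^(-0.1332) = 329.7·0.68106 = 224.545.
Rounded: 225.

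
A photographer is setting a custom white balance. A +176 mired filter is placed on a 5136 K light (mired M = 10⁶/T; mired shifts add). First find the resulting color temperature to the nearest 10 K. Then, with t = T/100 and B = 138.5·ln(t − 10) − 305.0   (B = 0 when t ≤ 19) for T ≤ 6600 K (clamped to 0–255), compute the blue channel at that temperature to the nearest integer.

87

M_in = 10⁶/5136 = 194.70; M_out = 194.70 + (+176) = 370.70.
T_out = 10⁶/370.70 = 2697.6 K → 2700 K; t = 27.
B = 138.5·ln(27 − 10) − 305.0 = 138.5·ln 17 − 305.0 = 138.5·2.8332 − 305.0 = 87.400.
Rounded: 87.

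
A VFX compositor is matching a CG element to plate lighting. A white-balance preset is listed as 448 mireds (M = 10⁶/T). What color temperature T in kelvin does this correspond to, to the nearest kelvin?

T = 10⁶ / 448 = 2232.14 K → 2232 K.

2232 K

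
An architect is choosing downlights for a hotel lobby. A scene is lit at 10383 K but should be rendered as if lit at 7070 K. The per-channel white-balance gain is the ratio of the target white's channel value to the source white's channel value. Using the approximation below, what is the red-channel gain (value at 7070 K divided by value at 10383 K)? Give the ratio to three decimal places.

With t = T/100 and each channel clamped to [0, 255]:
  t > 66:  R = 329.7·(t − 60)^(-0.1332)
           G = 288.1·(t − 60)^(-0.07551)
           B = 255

At 10383 K (t = 103.83):
  R = 329.7·(103.83 − 60)^(-0.1332) = 329.7·43.83^(-0.1332) = 329.7·0.60439 = 199.267.
At 7070 K (t = 70.7):
  R = 329.7·(70.7 − 60)^(-0.1332) = 329.7·10.7^(-0.1332) = 329.7·0.72927 = 240.439.
Gain = 240.439 / 199.267 = 1.2066 → 1.207.

1.207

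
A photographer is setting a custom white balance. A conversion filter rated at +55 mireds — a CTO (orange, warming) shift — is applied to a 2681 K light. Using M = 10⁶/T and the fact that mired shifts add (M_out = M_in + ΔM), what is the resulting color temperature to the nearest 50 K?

2350 K

M_in = 10⁶/2681 = 373.00 mireds.
M_out = 373.00 + (+55) = 428.00 mireds.
T_out = 10⁶/428.00 = 2336.5 K → 2350 K.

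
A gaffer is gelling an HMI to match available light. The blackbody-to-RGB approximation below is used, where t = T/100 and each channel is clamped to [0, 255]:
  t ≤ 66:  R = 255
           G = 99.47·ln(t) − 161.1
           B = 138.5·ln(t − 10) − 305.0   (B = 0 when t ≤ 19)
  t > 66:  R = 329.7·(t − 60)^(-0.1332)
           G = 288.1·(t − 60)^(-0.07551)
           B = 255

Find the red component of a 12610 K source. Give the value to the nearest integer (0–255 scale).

189

t = 12610/100 = 126.1; the t > 66 branch applies.
R = 329.7·(126.1 − 60)^(-0.1332) = 329.7·66.1^(-0.1332) = 329.7·0.57220 = 188.655.
Rounded: 189.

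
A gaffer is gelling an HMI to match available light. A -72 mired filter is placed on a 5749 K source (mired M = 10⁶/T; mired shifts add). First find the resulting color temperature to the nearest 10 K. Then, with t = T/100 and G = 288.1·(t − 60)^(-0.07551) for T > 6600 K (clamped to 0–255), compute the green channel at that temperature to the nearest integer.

M_in = 10⁶/5749 = 173.94; M_out = 173.94 + (-72) = 101.94.
T_out = 10⁶/101.94 = 9809.4 K → 9810 K; t = 98.1.
G = 288.1·(98.1 − 60)^(-0.07551) = 288.1·38.1^(-0.07551) = 288.1·0.75967 = 218.861.
Rounded: 219.

219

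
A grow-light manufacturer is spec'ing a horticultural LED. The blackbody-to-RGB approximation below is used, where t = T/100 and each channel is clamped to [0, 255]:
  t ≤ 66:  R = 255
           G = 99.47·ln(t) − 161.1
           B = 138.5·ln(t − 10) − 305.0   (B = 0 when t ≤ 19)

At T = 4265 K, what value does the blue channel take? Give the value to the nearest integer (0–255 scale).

t = 4265/100 = 42.65; the t ≤ 66 branch applies.
B = 138.5·ln(42.65 − 10) − 305.0 = 138.5·ln 32.65 − 305.0 = 138.5·3.4858 − 305.0 = 177.790.
Rounded: 178.

178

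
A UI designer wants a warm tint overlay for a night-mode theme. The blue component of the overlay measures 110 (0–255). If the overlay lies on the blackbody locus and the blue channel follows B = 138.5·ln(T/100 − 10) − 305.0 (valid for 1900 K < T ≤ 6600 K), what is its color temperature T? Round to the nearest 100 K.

3000 K

ln(t − 10) = (110 + 305.0) / 138.5 = 2.9964.
t − 10 = e^2.9964 = 20.013, so t = 30.013.
T = 100·t = 3001 K → 3000 K to the nearest 100 K.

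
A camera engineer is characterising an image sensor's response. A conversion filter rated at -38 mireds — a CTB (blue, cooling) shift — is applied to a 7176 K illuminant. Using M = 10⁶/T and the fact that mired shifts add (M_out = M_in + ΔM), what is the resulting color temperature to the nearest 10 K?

9870 K

M_in = 10⁶/7176 = 139.35 mireds.
M_out = 139.35 + (-38) = 101.35 mireds.
T_out = 10⁶/101.35 = 9866.5 K → 9870 K.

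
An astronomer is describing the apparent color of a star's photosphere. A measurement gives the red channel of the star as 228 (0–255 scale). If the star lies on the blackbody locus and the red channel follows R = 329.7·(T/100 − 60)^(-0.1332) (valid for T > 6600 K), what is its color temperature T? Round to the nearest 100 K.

7600 K

(t − 60)^(-0.1332) = 228/329.7 = 0.69154.
t − 60 = 0.69154^(1/-0.1332) = 0.69154^(-7.508) = 15.943, so t = 75.943.
T = 100·t = 7594 K → 7600 K to the nearest 100 K.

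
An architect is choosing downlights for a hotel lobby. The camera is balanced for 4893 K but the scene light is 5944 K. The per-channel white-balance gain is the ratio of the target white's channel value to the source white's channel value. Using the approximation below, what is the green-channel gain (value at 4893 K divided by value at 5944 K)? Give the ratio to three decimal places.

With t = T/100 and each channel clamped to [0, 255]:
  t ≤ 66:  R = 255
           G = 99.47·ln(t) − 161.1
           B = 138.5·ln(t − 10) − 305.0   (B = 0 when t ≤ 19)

0.921

At 5944 K (t = 59.44):
  G = 99.47·ln 59.44 − 161.1 = 99.47·4.0850 − 161.1 = 245.232.
At 4893 K (t = 48.93):
  G = 99.47·ln 48.93 − 161.1 = 99.47·3.8904 − 161.1 = 225.877.
Gain = 225.877 / 245.232 = 0.9211 → 0.921.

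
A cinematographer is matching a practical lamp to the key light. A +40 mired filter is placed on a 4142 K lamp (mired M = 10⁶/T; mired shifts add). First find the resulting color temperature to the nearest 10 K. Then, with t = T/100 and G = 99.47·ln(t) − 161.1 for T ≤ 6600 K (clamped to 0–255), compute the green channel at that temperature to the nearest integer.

194

M_in = 10⁶/4142 = 241.43; M_out = 241.43 + (+40) = 281.43.
T_out = 10⁶/281.43 = 3553.3 K → 3550 K; t = 35.5.
G = 99.47·ln 35.5 − 161.1 = 99.47·3.5695 − 161.1 = 193.961.
Rounded: 194.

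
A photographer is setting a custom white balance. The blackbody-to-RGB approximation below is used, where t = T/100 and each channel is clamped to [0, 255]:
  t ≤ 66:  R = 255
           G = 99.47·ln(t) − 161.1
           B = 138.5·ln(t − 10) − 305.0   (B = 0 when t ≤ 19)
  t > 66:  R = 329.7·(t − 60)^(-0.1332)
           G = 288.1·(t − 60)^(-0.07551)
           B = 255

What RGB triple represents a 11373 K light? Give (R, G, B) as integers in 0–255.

t = 11373/100 = 113.73; the t > 66 branch applies.
R = 329.7·(113.73 − 60)^(-0.1332) = 329.7·53.73^(-0.1332) = 329.7·0.58821 = 193.934.
G = 288.1·(113.73 − 60)^(-0.07551) = 288.1·53.73^(-0.07551) = 288.1·0.74020 = 213.253.
B = 255 by definition for t > 66.
Rounded: (194, 213, 255).

(194, 213, 255)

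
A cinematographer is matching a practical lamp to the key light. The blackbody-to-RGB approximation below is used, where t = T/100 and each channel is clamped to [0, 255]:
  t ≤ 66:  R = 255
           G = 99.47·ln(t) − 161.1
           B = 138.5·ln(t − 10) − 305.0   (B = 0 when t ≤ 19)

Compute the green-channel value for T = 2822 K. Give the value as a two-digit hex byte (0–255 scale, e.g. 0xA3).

0xAB

t = 2822/100 = 28.22; the t ≤ 66 branch applies.
G = 99.47·ln 28.22 − 161.1 = 99.47·3.3400 − 161.1 = 171.133.
Rounded: 171; in hex, 0xAB.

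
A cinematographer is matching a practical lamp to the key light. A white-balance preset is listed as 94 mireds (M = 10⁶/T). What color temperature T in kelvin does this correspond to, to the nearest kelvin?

10638 K

T = 10⁶ / 94 = 10638.30 K → 10638 K.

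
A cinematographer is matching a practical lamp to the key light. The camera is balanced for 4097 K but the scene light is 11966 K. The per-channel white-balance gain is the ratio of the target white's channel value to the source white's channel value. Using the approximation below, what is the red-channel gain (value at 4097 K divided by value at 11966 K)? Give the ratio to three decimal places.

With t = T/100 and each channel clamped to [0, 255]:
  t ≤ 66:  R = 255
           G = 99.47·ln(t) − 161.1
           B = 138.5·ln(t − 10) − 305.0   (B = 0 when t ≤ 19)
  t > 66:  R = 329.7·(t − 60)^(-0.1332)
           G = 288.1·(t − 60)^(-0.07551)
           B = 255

1.333

At 11966 K (t = 119.66):
  R = 329.7·(119.66 − 60)^(-0.1332) = 329.7·59.66^(-0.1332) = 329.7·0.58007 = 191.248.
At 4097 K (t = 40.97):
  R = 255 by definition for t ≤ 66.
Gain = 255.000 / 191.248 = 1.3333 → 1.333.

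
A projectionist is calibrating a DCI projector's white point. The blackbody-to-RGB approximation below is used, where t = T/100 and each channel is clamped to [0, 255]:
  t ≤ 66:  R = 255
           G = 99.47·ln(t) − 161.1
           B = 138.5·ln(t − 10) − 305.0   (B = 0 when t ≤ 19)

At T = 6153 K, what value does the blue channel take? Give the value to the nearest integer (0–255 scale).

241

t = 6153/100 = 61.53; the t ≤ 66 branch applies.
B = 138.5·ln(61.53 − 10) − 305.0 = 138.5·ln 51.53 − 305.0 = 138.5·3.9422 − 305.0 = 240.990.
Rounded: 241.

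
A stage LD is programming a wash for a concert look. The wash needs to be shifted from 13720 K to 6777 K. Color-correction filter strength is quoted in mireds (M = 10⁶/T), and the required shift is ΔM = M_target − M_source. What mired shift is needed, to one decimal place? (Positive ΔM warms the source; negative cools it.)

M_source = 10⁶/13720 = 72.886; M_target = 10⁶/6777 = 147.558.
ΔM = 147.558 − 72.886 = 74.672 → +74.7 mireds, a warming shift.

+74.7 mireds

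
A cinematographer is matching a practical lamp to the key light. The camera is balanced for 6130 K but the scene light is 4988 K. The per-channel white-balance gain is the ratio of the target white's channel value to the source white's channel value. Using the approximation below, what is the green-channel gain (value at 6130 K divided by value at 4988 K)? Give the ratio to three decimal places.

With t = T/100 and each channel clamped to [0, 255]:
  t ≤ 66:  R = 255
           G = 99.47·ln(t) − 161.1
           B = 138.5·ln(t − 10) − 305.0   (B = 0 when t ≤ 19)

1.090

At 4988 K (t = 49.88):
  G = 99.47·ln 49.88 − 161.1 = 99.47·3.9096 − 161.1 = 227.790.
At 6130 K (t = 61.3):
  G = 99.47·ln 61.3 − 161.1 = 99.47·4.1158 − 161.1 = 248.297.
Gain = 248.297 / 227.790 = 1.0900 → 1.090.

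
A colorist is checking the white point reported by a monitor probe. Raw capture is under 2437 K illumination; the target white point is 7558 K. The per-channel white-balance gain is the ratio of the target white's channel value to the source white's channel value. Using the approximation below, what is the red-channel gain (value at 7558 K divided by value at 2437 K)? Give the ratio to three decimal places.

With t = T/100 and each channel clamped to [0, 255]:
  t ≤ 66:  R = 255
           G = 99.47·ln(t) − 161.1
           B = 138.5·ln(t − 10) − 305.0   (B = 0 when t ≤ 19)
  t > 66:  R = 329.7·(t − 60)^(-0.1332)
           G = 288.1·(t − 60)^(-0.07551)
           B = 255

At 2437 K (t = 24.37):
  R = 255 by definition for t ≤ 66.
At 7558 K (t = 75.58):
  R = 329.7·(75.58 − 60)^(-0.1332) = 329.7·15.58^(-0.1332) = 329.7·0.69367 = 228.701.
Gain = 228.701 / 255.000 = 0.8969 → 0.897.

0.897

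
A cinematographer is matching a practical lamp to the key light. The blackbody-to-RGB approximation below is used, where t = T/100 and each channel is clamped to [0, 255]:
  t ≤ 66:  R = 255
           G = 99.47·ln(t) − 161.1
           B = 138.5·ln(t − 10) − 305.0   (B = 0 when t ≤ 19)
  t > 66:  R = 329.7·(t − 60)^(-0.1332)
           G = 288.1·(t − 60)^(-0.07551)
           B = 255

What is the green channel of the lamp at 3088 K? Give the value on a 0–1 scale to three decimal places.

0.706

t = 3088/100 = 30.88; the t ≤ 66 branch applies.
G = 99.47·ln 30.88 − 161.1 = 99.47·3.4301 − 161.1 = 180.093.
On a 0–1 scale: 180.093/255 = 0.7062 → 0.706.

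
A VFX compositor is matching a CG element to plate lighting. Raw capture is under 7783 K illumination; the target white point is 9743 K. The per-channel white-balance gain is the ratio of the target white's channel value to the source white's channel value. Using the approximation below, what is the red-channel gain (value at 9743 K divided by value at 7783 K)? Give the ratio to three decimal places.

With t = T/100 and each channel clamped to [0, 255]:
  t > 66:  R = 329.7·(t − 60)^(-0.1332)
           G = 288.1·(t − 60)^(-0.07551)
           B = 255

0.906

At 7783 K (t = 77.83):
  R = 329.7·(77.83 − 60)^(-0.1332) = 329.7·17.83^(-0.1332) = 329.7·0.68131 = 224.629.
At 9743 K (t = 97.43):
  R = 329.7·(97.43 − 60)^(-0.1332) = 329.7·37.43^(-0.1332) = 329.7·0.61723 = 203.501.
Gain = 203.501 / 224.629 = 0.9059 → 0.906.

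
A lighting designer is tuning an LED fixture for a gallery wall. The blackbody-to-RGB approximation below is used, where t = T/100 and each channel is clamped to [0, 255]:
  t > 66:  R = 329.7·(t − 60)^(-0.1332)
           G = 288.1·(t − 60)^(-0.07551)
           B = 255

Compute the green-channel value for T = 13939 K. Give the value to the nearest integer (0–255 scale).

207

t = 13939/100 = 139.39; the t > 66 branch applies.
G = 288.1·(139.39 − 60)^(-0.07551) = 288.1·79.39^(-0.07551) = 288.1·0.71870 = 207.058.
Rounded: 207.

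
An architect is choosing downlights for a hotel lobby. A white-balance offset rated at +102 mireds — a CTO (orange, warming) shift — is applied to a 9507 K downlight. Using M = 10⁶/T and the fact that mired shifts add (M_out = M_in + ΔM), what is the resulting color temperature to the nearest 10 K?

4830 K

M_in = 10⁶/9507 = 105.19 mireds.
M_out = 105.19 + (+102) = 207.19 mireds.
T_out = 10⁶/207.19 = 4826.6 K → 4830 K.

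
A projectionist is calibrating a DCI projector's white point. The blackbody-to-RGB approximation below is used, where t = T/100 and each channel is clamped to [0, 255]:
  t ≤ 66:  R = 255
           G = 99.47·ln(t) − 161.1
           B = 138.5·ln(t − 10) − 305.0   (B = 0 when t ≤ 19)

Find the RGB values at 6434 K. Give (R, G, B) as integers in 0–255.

t = 6434/100 = 64.34; the t ≤ 66 branch applies.
R = 255 by definition for t ≤ 66.
G = 99.47·ln 64.34 − 161.1 = 99.47·4.1642 − 161.1 = 253.111.
B = 138.5·ln(64.34 − 10) − 305.0 = 138.5·ln 54.34 − 305.0 = 138.5·3.9953 − 305.0 = 248.344.
Rounded: (255, 253, 248).

(255, 253, 248)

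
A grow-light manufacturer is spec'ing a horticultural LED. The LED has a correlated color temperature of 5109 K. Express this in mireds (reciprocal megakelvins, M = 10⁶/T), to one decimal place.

195.7 mireds

M = 10⁶ / 5109 = 195.733 → 195.7 mireds.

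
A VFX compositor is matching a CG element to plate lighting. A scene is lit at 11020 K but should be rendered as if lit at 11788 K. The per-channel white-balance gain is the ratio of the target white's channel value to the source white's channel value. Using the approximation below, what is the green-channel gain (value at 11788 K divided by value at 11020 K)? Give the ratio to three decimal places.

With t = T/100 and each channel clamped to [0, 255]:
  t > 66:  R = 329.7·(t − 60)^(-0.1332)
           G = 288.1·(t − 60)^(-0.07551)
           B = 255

At 11020 K (t = 110.2):
  G = 288.1·(110.2 − 60)^(-0.07551) = 288.1·50.2^(-0.07551) = 288.1·0.74401 = 214.350.
At 11788 K (t = 117.88):
  G = 288.1·(117.88 − 60)^(-0.07551) = 288.1·57.88^(-0.07551) = 288.1·0.73606 = 212.058.
Gain = 212.058 / 214.350 = 0.9893 → 0.989.

0.989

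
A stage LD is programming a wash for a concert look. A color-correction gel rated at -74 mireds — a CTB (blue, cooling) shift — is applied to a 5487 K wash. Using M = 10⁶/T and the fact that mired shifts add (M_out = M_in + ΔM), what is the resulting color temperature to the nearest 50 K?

M_in = 10⁶/5487 = 182.25 mireds.
M_out = 182.25 + (-74) = 108.25 mireds.
T_out = 10⁶/108.25 = 9238.0 K → 9250 K.

9250 K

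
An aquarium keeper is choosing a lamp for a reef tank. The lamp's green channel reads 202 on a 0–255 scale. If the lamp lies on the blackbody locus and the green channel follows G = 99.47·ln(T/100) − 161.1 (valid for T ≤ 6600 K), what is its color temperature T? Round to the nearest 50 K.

ln t = (202 + 161.1) / 99.47 = 3.6503.
t = e^3.6503 = 38.488.
T = 100·t = 3849 K → 3850 K to the nearest 50 K.

3850 K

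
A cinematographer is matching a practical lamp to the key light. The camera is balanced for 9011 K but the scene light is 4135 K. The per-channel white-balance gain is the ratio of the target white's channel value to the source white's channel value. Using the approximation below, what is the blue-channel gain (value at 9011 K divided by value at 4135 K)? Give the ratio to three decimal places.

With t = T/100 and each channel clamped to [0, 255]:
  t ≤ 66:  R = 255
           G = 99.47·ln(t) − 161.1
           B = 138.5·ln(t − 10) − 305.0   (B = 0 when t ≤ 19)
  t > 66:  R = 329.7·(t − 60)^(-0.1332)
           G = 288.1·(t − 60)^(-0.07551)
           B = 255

1.481

At 4135 K (t = 41.35):
  B = 138.5·ln(41.35 − 10) − 305.0 = 138.5·ln 31.35 − 305.0 = 138.5·3.4452 − 305.0 = 172.162.
At 9011 K (t = 90.11):
  B = 255 by definition for t > 66.
Gain = 255.000 / 172.162 = 1.4812 → 1.481.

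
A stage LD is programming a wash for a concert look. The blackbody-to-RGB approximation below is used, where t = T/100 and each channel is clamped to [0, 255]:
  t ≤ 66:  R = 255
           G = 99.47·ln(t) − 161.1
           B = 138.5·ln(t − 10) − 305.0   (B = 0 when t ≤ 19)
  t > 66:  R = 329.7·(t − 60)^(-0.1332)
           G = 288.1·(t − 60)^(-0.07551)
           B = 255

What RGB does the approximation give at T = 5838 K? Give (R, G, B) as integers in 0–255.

(255, 243, 232)

t = 5838/100 = 58.38; the t ≤ 66 branch applies.
R = 255 by definition for t ≤ 66.
G = 99.47·ln 58.38 − 161.1 = 99.47·4.0670 − 161.1 = 243.442.
B = 138.5·ln(58.38 − 10) − 305.0 = 138.5·ln 48.38 − 305.0 = 138.5·3.8791 − 305.0 = 232.253.
Rounded: (255, 243, 232).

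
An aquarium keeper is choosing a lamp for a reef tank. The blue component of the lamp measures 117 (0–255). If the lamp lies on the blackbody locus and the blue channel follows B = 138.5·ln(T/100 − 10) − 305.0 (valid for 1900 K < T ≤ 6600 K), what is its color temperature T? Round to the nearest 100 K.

3100 K

ln(t − 10) = (117 + 305.0) / 138.5 = 3.0469.
t − 10 = e^3.0469 = 21.051, so t = 31.051.
T = 100·t = 3105 K → 3100 K to the nearest 100 K.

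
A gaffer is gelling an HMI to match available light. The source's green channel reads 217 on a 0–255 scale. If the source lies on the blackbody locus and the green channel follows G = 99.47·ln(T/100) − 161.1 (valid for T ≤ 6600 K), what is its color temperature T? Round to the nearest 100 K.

4500 K

ln t = (217 + 161.1) / 99.47 = 3.8011.
t = e^3.8011 = 44.752.
T = 100·t = 4475 K → 4500 K to the nearest 100 K.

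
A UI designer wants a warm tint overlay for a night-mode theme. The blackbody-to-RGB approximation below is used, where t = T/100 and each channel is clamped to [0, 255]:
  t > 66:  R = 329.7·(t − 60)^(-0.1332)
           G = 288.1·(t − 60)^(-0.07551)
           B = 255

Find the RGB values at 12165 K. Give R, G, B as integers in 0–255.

t = 12165/100 = 121.65; the t > 66 branch applies.
R = 329.7·(121.65 − 60)^(-0.1332) = 329.7·61.65^(-0.1332) = 329.7·0.57754 = 190.414.
G = 288.1·(121.65 − 60)^(-0.07551) = 288.1·61.65^(-0.07551) = 288.1·0.73256 = 211.050.
B = 255 by definition for t > 66.
Rounded: (190, 211, 255).

R=190, G=211, B=255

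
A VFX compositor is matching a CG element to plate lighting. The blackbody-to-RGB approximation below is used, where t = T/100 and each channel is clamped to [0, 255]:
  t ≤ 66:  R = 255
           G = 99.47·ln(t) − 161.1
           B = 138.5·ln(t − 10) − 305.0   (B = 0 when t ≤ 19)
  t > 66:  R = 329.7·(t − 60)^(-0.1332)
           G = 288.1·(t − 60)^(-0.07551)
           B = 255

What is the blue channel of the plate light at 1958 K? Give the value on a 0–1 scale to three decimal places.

t = 1958/100 = 19.58; the t ≤ 66 branch applies.
B = 138.5·ln(19.58 − 10) − 305.0 = 138.5·ln 9.58 − 305.0 = 138.5·2.2597 − 305.0 = 7.965.
On a 0–1 scale: 7.965/255 = 0.0312 → 0.031.

0.031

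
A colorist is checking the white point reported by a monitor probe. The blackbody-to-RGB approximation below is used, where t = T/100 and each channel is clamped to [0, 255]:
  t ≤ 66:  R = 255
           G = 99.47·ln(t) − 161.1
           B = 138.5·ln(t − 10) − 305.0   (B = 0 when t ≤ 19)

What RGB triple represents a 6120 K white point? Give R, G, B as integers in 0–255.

R=255, G=248, B=240

t = 6120/100 = 61.2; the t ≤ 66 branch applies.
R = 255 by definition for t ≤ 66.
G = 99.47·ln 61.2 − 161.1 = 99.47·4.1141 − 161.1 = 248.134.
B = 138.5·ln(61.2 − 10) − 305.0 = 138.5·ln 51.2 − 305.0 = 138.5·3.9357 − 305.0 = 240.100.
Rounded: (255, 248, 240).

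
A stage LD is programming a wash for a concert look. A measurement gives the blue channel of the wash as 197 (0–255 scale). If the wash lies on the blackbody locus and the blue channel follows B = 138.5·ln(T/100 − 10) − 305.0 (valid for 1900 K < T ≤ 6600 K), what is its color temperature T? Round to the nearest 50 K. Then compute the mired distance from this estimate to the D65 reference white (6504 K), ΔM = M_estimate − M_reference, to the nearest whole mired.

ln(t − 10) = (197 + 305.0) / 138.5 = 3.6245.
t − 10 = e^3.6245 = 37.508, so t = 47.508.
T = 100·t = 4751 K → 4750 K to the nearest 50 K.
M_estimate = 10⁶/4750 = 210.53; M_reference = 10⁶/6504 = 153.75.
ΔM = 210.53 − 153.75 = 56.77 → +57 mireds.

+57 mireds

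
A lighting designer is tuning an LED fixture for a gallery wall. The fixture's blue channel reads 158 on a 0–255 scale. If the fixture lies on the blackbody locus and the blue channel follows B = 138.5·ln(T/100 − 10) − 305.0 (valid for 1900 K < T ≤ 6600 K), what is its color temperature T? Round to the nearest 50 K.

3850 K

ln(t − 10) = (158 + 305.0) / 138.5 = 3.3430.
t − 10 = e^3.3430 = 28.303, so t = 38.303.
T = 100·t = 3830 K → 3850 K to the nearest 50 K.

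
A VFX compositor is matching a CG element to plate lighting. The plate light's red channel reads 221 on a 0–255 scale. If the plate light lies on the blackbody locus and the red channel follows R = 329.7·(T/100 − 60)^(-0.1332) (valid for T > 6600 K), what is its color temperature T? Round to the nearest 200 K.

8000 K

(t − 60)^(-0.1332) = 221/329.7 = 0.67031.
t − 60 = 0.67031^(1/-0.1332) = 0.67031^(-7.508) = 20.149, so t = 80.149.
T = 100·t = 8015 K → 8000 K to the nearest 200 K.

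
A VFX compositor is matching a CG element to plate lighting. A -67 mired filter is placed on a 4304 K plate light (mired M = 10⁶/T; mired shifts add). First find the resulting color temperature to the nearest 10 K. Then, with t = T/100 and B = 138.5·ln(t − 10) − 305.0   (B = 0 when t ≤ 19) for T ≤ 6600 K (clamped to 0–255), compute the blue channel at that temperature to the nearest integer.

238

M_in = 10⁶/4304 = 232.34; M_out = 232.34 + (-67) = 165.34.
T_out = 10⁶/165.34 = 6048.1 K → 6050 K; t = 60.5.
B = 138.5·ln(60.5 − 10) − 305.0 = 138.5·ln 50.5 − 305.0 = 138.5·3.9220 − 305.0 = 238.193.
Rounded: 238.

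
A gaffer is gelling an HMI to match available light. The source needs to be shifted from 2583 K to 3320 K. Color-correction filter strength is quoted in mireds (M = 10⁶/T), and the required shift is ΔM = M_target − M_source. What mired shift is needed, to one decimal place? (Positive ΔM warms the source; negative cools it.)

M_source = 10⁶/2583 = 387.147; M_target = 10⁶/3320 = 301.205.
ΔM = 301.205 − 387.147 = -85.942 → -85.9 mireds, a cooling shift.

-85.9 mireds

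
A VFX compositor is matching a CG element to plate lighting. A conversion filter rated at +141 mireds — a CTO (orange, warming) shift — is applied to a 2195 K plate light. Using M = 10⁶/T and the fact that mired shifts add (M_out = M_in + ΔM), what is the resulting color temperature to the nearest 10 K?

1680 K

M_in = 10⁶/2195 = 455.58 mireds.
M_out = 455.58 + (+141) = 596.58 mireds.
T_out = 10⁶/596.58 = 1676.2 K → 1680 K.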